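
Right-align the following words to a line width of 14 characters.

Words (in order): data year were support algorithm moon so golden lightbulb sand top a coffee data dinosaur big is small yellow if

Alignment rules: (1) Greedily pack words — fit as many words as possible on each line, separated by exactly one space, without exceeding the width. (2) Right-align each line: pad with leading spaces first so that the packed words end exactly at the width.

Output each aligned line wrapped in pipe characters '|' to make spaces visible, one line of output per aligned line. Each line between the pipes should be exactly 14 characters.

Answer: |data year were|
|       support|
|algorithm moon|
|     so golden|
|lightbulb sand|
|  top a coffee|
| data dinosaur|
|  big is small|
|     yellow if|

Derivation:
Line 1: ['data', 'year', 'were'] (min_width=14, slack=0)
Line 2: ['support'] (min_width=7, slack=7)
Line 3: ['algorithm', 'moon'] (min_width=14, slack=0)
Line 4: ['so', 'golden'] (min_width=9, slack=5)
Line 5: ['lightbulb', 'sand'] (min_width=14, slack=0)
Line 6: ['top', 'a', 'coffee'] (min_width=12, slack=2)
Line 7: ['data', 'dinosaur'] (min_width=13, slack=1)
Line 8: ['big', 'is', 'small'] (min_width=12, slack=2)
Line 9: ['yellow', 'if'] (min_width=9, slack=5)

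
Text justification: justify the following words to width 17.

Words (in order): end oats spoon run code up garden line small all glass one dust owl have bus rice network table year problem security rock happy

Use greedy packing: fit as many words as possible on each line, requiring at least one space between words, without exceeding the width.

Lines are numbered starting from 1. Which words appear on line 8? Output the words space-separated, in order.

Line 1: ['end', 'oats', 'spoon'] (min_width=14, slack=3)
Line 2: ['run', 'code', 'up'] (min_width=11, slack=6)
Line 3: ['garden', 'line', 'small'] (min_width=17, slack=0)
Line 4: ['all', 'glass', 'one'] (min_width=13, slack=4)
Line 5: ['dust', 'owl', 'have', 'bus'] (min_width=17, slack=0)
Line 6: ['rice', 'network'] (min_width=12, slack=5)
Line 7: ['table', 'year'] (min_width=10, slack=7)
Line 8: ['problem', 'security'] (min_width=16, slack=1)
Line 9: ['rock', 'happy'] (min_width=10, slack=7)

Answer: problem security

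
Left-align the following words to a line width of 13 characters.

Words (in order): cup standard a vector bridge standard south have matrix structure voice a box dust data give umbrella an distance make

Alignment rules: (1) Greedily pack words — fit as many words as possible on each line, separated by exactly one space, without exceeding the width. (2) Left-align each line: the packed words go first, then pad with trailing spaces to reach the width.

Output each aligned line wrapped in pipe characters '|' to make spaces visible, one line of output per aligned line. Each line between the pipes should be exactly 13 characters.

Line 1: ['cup', 'standard'] (min_width=12, slack=1)
Line 2: ['a', 'vector'] (min_width=8, slack=5)
Line 3: ['bridge'] (min_width=6, slack=7)
Line 4: ['standard'] (min_width=8, slack=5)
Line 5: ['south', 'have'] (min_width=10, slack=3)
Line 6: ['matrix'] (min_width=6, slack=7)
Line 7: ['structure'] (min_width=9, slack=4)
Line 8: ['voice', 'a', 'box'] (min_width=11, slack=2)
Line 9: ['dust', 'data'] (min_width=9, slack=4)
Line 10: ['give', 'umbrella'] (min_width=13, slack=0)
Line 11: ['an', 'distance'] (min_width=11, slack=2)
Line 12: ['make'] (min_width=4, slack=9)

Answer: |cup standard |
|a vector     |
|bridge       |
|standard     |
|south have   |
|matrix       |
|structure    |
|voice a box  |
|dust data    |
|give umbrella|
|an distance  |
|make         |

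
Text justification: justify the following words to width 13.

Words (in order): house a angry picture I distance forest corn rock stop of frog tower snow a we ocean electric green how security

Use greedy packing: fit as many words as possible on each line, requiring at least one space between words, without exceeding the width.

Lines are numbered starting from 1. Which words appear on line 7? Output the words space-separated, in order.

Line 1: ['house', 'a', 'angry'] (min_width=13, slack=0)
Line 2: ['picture', 'I'] (min_width=9, slack=4)
Line 3: ['distance'] (min_width=8, slack=5)
Line 4: ['forest', 'corn'] (min_width=11, slack=2)
Line 5: ['rock', 'stop', 'of'] (min_width=12, slack=1)
Line 6: ['frog', 'tower'] (min_width=10, slack=3)
Line 7: ['snow', 'a', 'we'] (min_width=9, slack=4)
Line 8: ['ocean'] (min_width=5, slack=8)
Line 9: ['electric'] (min_width=8, slack=5)
Line 10: ['green', 'how'] (min_width=9, slack=4)
Line 11: ['security'] (min_width=8, slack=5)

Answer: snow a we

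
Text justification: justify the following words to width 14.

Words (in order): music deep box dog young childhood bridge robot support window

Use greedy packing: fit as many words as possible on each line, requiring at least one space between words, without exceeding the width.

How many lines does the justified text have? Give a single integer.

Answer: 5

Derivation:
Line 1: ['music', 'deep', 'box'] (min_width=14, slack=0)
Line 2: ['dog', 'young'] (min_width=9, slack=5)
Line 3: ['childhood'] (min_width=9, slack=5)
Line 4: ['bridge', 'robot'] (min_width=12, slack=2)
Line 5: ['support', 'window'] (min_width=14, slack=0)
Total lines: 5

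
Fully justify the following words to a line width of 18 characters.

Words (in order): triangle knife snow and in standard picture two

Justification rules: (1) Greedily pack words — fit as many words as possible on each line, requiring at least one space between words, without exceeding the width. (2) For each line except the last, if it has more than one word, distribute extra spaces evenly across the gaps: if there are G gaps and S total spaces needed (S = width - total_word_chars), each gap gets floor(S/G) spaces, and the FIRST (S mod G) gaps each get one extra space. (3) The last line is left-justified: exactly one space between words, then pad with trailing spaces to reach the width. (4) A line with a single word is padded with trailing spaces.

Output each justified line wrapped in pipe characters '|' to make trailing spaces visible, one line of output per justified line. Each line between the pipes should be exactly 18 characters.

Line 1: ['triangle', 'knife'] (min_width=14, slack=4)
Line 2: ['snow', 'and', 'in'] (min_width=11, slack=7)
Line 3: ['standard', 'picture'] (min_width=16, slack=2)
Line 4: ['two'] (min_width=3, slack=15)

Answer: |triangle     knife|
|snow     and    in|
|standard   picture|
|two               |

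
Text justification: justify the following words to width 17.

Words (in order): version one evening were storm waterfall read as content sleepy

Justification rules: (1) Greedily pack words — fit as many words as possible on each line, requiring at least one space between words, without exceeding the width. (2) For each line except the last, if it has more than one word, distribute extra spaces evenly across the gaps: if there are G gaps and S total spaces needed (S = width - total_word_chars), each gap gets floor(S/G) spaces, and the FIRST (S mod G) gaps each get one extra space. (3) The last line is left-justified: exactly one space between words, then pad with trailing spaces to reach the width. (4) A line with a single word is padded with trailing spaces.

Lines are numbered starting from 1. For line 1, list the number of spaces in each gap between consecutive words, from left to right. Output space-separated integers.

Answer: 7

Derivation:
Line 1: ['version', 'one'] (min_width=11, slack=6)
Line 2: ['evening', 'were'] (min_width=12, slack=5)
Line 3: ['storm', 'waterfall'] (min_width=15, slack=2)
Line 4: ['read', 'as', 'content'] (min_width=15, slack=2)
Line 5: ['sleepy'] (min_width=6, slack=11)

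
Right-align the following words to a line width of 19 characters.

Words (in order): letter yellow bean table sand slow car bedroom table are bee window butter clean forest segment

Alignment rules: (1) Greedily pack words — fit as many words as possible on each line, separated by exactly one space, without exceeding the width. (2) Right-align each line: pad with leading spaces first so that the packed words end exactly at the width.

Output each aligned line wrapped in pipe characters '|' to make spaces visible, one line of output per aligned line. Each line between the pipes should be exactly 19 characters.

Line 1: ['letter', 'yellow', 'bean'] (min_width=18, slack=1)
Line 2: ['table', 'sand', 'slow', 'car'] (min_width=19, slack=0)
Line 3: ['bedroom', 'table', 'are'] (min_width=17, slack=2)
Line 4: ['bee', 'window', 'butter'] (min_width=17, slack=2)
Line 5: ['clean', 'forest'] (min_width=12, slack=7)
Line 6: ['segment'] (min_width=7, slack=12)

Answer: | letter yellow bean|
|table sand slow car|
|  bedroom table are|
|  bee window butter|
|       clean forest|
|            segment|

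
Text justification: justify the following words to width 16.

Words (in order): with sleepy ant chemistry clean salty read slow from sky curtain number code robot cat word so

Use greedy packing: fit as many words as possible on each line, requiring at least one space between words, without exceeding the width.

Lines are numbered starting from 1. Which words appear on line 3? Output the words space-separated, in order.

Answer: salty read slow

Derivation:
Line 1: ['with', 'sleepy', 'ant'] (min_width=15, slack=1)
Line 2: ['chemistry', 'clean'] (min_width=15, slack=1)
Line 3: ['salty', 'read', 'slow'] (min_width=15, slack=1)
Line 4: ['from', 'sky', 'curtain'] (min_width=16, slack=0)
Line 5: ['number', 'code'] (min_width=11, slack=5)
Line 6: ['robot', 'cat', 'word'] (min_width=14, slack=2)
Line 7: ['so'] (min_width=2, slack=14)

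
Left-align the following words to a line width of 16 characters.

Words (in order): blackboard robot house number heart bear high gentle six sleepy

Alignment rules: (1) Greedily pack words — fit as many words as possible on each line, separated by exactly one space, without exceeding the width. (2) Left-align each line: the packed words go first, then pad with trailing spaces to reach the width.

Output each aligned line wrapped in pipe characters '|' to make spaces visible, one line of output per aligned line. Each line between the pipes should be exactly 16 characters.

Answer: |blackboard robot|
|house number    |
|heart bear high |
|gentle six      |
|sleepy          |

Derivation:
Line 1: ['blackboard', 'robot'] (min_width=16, slack=0)
Line 2: ['house', 'number'] (min_width=12, slack=4)
Line 3: ['heart', 'bear', 'high'] (min_width=15, slack=1)
Line 4: ['gentle', 'six'] (min_width=10, slack=6)
Line 5: ['sleepy'] (min_width=6, slack=10)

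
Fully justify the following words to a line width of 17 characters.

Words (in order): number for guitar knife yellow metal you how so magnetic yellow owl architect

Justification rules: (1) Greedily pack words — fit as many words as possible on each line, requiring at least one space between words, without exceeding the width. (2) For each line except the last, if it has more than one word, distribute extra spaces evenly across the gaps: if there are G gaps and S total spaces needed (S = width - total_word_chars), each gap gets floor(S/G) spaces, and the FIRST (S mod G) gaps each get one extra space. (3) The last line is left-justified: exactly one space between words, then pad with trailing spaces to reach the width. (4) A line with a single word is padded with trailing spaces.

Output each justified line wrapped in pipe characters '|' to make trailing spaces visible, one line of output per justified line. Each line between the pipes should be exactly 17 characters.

Line 1: ['number', 'for', 'guitar'] (min_width=17, slack=0)
Line 2: ['knife', 'yellow'] (min_width=12, slack=5)
Line 3: ['metal', 'you', 'how', 'so'] (min_width=16, slack=1)
Line 4: ['magnetic', 'yellow'] (min_width=15, slack=2)
Line 5: ['owl', 'architect'] (min_width=13, slack=4)

Answer: |number for guitar|
|knife      yellow|
|metal  you how so|
|magnetic   yellow|
|owl architect    |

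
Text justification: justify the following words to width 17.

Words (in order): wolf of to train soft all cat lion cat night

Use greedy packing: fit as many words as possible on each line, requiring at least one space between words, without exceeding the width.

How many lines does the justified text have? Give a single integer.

Line 1: ['wolf', 'of', 'to', 'train'] (min_width=16, slack=1)
Line 2: ['soft', 'all', 'cat', 'lion'] (min_width=17, slack=0)
Line 3: ['cat', 'night'] (min_width=9, slack=8)
Total lines: 3

Answer: 3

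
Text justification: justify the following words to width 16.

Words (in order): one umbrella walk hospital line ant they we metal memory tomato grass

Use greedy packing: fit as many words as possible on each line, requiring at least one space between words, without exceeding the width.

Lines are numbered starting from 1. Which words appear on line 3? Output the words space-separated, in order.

Answer: line ant they we

Derivation:
Line 1: ['one', 'umbrella'] (min_width=12, slack=4)
Line 2: ['walk', 'hospital'] (min_width=13, slack=3)
Line 3: ['line', 'ant', 'they', 'we'] (min_width=16, slack=0)
Line 4: ['metal', 'memory'] (min_width=12, slack=4)
Line 5: ['tomato', 'grass'] (min_width=12, slack=4)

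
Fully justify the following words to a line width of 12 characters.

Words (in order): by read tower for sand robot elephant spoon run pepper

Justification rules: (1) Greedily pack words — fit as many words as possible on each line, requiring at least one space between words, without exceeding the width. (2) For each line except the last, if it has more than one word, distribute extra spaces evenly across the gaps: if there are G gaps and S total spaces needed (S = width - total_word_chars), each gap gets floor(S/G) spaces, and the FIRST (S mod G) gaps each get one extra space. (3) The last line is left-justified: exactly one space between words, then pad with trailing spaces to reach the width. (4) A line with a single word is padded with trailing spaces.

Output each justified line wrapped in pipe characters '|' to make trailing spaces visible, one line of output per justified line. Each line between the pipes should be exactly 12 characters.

Line 1: ['by', 'read'] (min_width=7, slack=5)
Line 2: ['tower', 'for'] (min_width=9, slack=3)
Line 3: ['sand', 'robot'] (min_width=10, slack=2)
Line 4: ['elephant'] (min_width=8, slack=4)
Line 5: ['spoon', 'run'] (min_width=9, slack=3)
Line 6: ['pepper'] (min_width=6, slack=6)

Answer: |by      read|
|tower    for|
|sand   robot|
|elephant    |
|spoon    run|
|pepper      |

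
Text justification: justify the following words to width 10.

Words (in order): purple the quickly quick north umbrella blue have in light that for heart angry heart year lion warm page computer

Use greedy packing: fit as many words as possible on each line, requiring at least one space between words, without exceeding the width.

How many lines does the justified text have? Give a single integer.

Answer: 14

Derivation:
Line 1: ['purple', 'the'] (min_width=10, slack=0)
Line 2: ['quickly'] (min_width=7, slack=3)
Line 3: ['quick'] (min_width=5, slack=5)
Line 4: ['north'] (min_width=5, slack=5)
Line 5: ['umbrella'] (min_width=8, slack=2)
Line 6: ['blue', 'have'] (min_width=9, slack=1)
Line 7: ['in', 'light'] (min_width=8, slack=2)
Line 8: ['that', 'for'] (min_width=8, slack=2)
Line 9: ['heart'] (min_width=5, slack=5)
Line 10: ['angry'] (min_width=5, slack=5)
Line 11: ['heart', 'year'] (min_width=10, slack=0)
Line 12: ['lion', 'warm'] (min_width=9, slack=1)
Line 13: ['page'] (min_width=4, slack=6)
Line 14: ['computer'] (min_width=8, slack=2)
Total lines: 14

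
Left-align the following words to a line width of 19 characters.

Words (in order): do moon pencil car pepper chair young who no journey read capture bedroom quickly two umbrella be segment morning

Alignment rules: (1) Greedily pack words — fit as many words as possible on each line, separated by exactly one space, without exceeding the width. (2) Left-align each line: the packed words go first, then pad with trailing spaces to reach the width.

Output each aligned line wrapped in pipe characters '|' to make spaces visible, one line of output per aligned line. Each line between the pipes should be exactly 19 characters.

Answer: |do moon pencil car |
|pepper chair young |
|who no journey read|
|capture bedroom    |
|quickly two        |
|umbrella be segment|
|morning            |

Derivation:
Line 1: ['do', 'moon', 'pencil', 'car'] (min_width=18, slack=1)
Line 2: ['pepper', 'chair', 'young'] (min_width=18, slack=1)
Line 3: ['who', 'no', 'journey', 'read'] (min_width=19, slack=0)
Line 4: ['capture', 'bedroom'] (min_width=15, slack=4)
Line 5: ['quickly', 'two'] (min_width=11, slack=8)
Line 6: ['umbrella', 'be', 'segment'] (min_width=19, slack=0)
Line 7: ['morning'] (min_width=7, slack=12)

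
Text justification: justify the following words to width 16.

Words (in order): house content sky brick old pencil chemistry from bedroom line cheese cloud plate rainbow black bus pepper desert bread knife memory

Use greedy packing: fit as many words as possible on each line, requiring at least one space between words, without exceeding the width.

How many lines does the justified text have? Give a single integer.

Line 1: ['house', 'content'] (min_width=13, slack=3)
Line 2: ['sky', 'brick', 'old'] (min_width=13, slack=3)
Line 3: ['pencil', 'chemistry'] (min_width=16, slack=0)
Line 4: ['from', 'bedroom'] (min_width=12, slack=4)
Line 5: ['line', 'cheese'] (min_width=11, slack=5)
Line 6: ['cloud', 'plate'] (min_width=11, slack=5)
Line 7: ['rainbow', 'black'] (min_width=13, slack=3)
Line 8: ['bus', 'pepper'] (min_width=10, slack=6)
Line 9: ['desert', 'bread'] (min_width=12, slack=4)
Line 10: ['knife', 'memory'] (min_width=12, slack=4)
Total lines: 10

Answer: 10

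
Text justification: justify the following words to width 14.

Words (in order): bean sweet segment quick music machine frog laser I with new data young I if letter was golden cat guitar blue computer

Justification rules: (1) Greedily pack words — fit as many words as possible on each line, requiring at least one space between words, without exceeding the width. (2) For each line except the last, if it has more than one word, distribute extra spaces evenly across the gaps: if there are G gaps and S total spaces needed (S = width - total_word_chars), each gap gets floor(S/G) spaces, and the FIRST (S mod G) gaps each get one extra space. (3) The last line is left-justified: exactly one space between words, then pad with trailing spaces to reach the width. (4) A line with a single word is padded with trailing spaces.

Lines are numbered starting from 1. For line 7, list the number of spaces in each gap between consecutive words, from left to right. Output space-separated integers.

Line 1: ['bean', 'sweet'] (min_width=10, slack=4)
Line 2: ['segment', 'quick'] (min_width=13, slack=1)
Line 3: ['music', 'machine'] (min_width=13, slack=1)
Line 4: ['frog', 'laser', 'I'] (min_width=12, slack=2)
Line 5: ['with', 'new', 'data'] (min_width=13, slack=1)
Line 6: ['young', 'I', 'if'] (min_width=10, slack=4)
Line 7: ['letter', 'was'] (min_width=10, slack=4)
Line 8: ['golden', 'cat'] (min_width=10, slack=4)
Line 9: ['guitar', 'blue'] (min_width=11, slack=3)
Line 10: ['computer'] (min_width=8, slack=6)

Answer: 5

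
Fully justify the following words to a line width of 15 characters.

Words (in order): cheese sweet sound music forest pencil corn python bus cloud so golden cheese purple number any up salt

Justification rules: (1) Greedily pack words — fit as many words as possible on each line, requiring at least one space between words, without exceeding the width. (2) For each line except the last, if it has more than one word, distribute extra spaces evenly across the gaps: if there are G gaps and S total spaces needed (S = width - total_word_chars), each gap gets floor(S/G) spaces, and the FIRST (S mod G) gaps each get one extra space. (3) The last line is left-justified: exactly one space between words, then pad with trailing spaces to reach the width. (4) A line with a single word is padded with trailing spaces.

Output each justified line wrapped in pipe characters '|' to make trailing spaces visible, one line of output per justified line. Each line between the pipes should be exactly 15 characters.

Answer: |cheese    sweet|
|sound     music|
|forest   pencil|
|corn python bus|
|cloud so golden|
|cheese   purple|
|number  any  up|
|salt           |

Derivation:
Line 1: ['cheese', 'sweet'] (min_width=12, slack=3)
Line 2: ['sound', 'music'] (min_width=11, slack=4)
Line 3: ['forest', 'pencil'] (min_width=13, slack=2)
Line 4: ['corn', 'python', 'bus'] (min_width=15, slack=0)
Line 5: ['cloud', 'so', 'golden'] (min_width=15, slack=0)
Line 6: ['cheese', 'purple'] (min_width=13, slack=2)
Line 7: ['number', 'any', 'up'] (min_width=13, slack=2)
Line 8: ['salt'] (min_width=4, slack=11)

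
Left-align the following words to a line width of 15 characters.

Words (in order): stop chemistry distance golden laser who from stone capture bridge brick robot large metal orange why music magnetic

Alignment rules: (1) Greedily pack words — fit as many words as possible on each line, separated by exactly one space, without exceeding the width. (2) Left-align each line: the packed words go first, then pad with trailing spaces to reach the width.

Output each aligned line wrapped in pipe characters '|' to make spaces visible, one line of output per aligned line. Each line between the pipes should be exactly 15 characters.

Line 1: ['stop', 'chemistry'] (min_width=14, slack=1)
Line 2: ['distance', 'golden'] (min_width=15, slack=0)
Line 3: ['laser', 'who', 'from'] (min_width=14, slack=1)
Line 4: ['stone', 'capture'] (min_width=13, slack=2)
Line 5: ['bridge', 'brick'] (min_width=12, slack=3)
Line 6: ['robot', 'large'] (min_width=11, slack=4)
Line 7: ['metal', 'orange'] (min_width=12, slack=3)
Line 8: ['why', 'music'] (min_width=9, slack=6)
Line 9: ['magnetic'] (min_width=8, slack=7)

Answer: |stop chemistry |
|distance golden|
|laser who from |
|stone capture  |
|bridge brick   |
|robot large    |
|metal orange   |
|why music      |
|magnetic       |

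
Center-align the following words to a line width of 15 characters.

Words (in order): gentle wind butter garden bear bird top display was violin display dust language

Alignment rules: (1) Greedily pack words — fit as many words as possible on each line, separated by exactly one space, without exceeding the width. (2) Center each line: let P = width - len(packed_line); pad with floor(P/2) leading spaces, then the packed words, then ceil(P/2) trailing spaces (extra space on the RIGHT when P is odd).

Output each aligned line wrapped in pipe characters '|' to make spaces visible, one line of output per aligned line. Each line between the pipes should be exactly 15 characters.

Answer: |  gentle wind  |
| butter garden |
| bear bird top |
|  display was  |
|violin display |
| dust language |

Derivation:
Line 1: ['gentle', 'wind'] (min_width=11, slack=4)
Line 2: ['butter', 'garden'] (min_width=13, slack=2)
Line 3: ['bear', 'bird', 'top'] (min_width=13, slack=2)
Line 4: ['display', 'was'] (min_width=11, slack=4)
Line 5: ['violin', 'display'] (min_width=14, slack=1)
Line 6: ['dust', 'language'] (min_width=13, slack=2)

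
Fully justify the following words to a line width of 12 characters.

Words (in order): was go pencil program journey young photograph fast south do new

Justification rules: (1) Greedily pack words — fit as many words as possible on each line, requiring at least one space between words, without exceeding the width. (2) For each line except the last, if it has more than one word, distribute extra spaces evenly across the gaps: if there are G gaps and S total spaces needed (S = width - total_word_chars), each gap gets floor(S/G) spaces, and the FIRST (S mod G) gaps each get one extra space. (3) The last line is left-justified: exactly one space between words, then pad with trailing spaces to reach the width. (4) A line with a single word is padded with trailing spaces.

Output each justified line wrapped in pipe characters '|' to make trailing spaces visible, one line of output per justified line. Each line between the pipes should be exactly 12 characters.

Line 1: ['was', 'go'] (min_width=6, slack=6)
Line 2: ['pencil'] (min_width=6, slack=6)
Line 3: ['program'] (min_width=7, slack=5)
Line 4: ['journey'] (min_width=7, slack=5)
Line 5: ['young'] (min_width=5, slack=7)
Line 6: ['photograph'] (min_width=10, slack=2)
Line 7: ['fast', 'south'] (min_width=10, slack=2)
Line 8: ['do', 'new'] (min_width=6, slack=6)

Answer: |was       go|
|pencil      |
|program     |
|journey     |
|young       |
|photograph  |
|fast   south|
|do new      |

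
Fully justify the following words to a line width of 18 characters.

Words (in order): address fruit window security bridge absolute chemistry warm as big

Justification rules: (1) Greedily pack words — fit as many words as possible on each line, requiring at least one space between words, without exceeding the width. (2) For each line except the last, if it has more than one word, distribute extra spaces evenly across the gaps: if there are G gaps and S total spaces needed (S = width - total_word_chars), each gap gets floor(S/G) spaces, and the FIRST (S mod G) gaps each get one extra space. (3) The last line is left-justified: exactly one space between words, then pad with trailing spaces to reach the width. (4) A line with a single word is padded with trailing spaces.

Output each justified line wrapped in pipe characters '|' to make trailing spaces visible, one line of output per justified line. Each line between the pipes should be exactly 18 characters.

Line 1: ['address', 'fruit'] (min_width=13, slack=5)
Line 2: ['window', 'security'] (min_width=15, slack=3)
Line 3: ['bridge', 'absolute'] (min_width=15, slack=3)
Line 4: ['chemistry', 'warm', 'as'] (min_width=17, slack=1)
Line 5: ['big'] (min_width=3, slack=15)

Answer: |address      fruit|
|window    security|
|bridge    absolute|
|chemistry  warm as|
|big               |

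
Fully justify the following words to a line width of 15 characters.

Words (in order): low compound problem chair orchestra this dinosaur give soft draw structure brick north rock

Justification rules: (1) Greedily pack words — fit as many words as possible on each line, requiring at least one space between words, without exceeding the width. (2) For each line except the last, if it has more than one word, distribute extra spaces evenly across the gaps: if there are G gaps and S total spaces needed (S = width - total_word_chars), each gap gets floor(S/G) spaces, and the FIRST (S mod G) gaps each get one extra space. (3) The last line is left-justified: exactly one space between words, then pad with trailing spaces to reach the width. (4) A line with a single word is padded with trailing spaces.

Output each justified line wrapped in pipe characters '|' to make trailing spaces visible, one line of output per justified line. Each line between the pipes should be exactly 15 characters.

Line 1: ['low', 'compound'] (min_width=12, slack=3)
Line 2: ['problem', 'chair'] (min_width=13, slack=2)
Line 3: ['orchestra', 'this'] (min_width=14, slack=1)
Line 4: ['dinosaur', 'give'] (min_width=13, slack=2)
Line 5: ['soft', 'draw'] (min_width=9, slack=6)
Line 6: ['structure', 'brick'] (min_width=15, slack=0)
Line 7: ['north', 'rock'] (min_width=10, slack=5)

Answer: |low    compound|
|problem   chair|
|orchestra  this|
|dinosaur   give|
|soft       draw|
|structure brick|
|north rock     |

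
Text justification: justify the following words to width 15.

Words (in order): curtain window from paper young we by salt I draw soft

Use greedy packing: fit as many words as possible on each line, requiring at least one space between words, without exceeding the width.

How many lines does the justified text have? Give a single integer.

Answer: 5

Derivation:
Line 1: ['curtain', 'window'] (min_width=14, slack=1)
Line 2: ['from', 'paper'] (min_width=10, slack=5)
Line 3: ['young', 'we', 'by'] (min_width=11, slack=4)
Line 4: ['salt', 'I', 'draw'] (min_width=11, slack=4)
Line 5: ['soft'] (min_width=4, slack=11)
Total lines: 5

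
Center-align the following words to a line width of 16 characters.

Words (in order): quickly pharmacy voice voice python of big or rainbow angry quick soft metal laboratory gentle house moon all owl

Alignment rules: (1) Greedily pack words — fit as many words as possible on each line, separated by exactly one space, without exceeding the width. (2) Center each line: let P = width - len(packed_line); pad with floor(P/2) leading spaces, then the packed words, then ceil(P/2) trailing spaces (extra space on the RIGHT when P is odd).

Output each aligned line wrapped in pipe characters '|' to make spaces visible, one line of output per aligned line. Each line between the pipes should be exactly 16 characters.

Answer: |quickly pharmacy|
|  voice voice   |
|python of big or|
| rainbow angry  |
|quick soft metal|
|   laboratory   |
|  gentle house  |
|  moon all owl  |

Derivation:
Line 1: ['quickly', 'pharmacy'] (min_width=16, slack=0)
Line 2: ['voice', 'voice'] (min_width=11, slack=5)
Line 3: ['python', 'of', 'big', 'or'] (min_width=16, slack=0)
Line 4: ['rainbow', 'angry'] (min_width=13, slack=3)
Line 5: ['quick', 'soft', 'metal'] (min_width=16, slack=0)
Line 6: ['laboratory'] (min_width=10, slack=6)
Line 7: ['gentle', 'house'] (min_width=12, slack=4)
Line 8: ['moon', 'all', 'owl'] (min_width=12, slack=4)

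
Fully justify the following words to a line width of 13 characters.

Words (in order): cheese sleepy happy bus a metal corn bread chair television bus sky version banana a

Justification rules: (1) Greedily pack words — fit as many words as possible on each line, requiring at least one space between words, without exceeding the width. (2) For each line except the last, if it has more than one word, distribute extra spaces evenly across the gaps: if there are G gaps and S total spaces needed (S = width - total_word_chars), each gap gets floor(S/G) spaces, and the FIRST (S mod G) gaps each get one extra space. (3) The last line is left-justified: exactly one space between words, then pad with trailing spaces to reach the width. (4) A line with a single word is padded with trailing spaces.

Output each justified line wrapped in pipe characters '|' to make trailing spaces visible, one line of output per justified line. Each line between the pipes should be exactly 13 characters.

Answer: |cheese sleepy|
|happy  bus  a|
|metal    corn|
|bread   chair|
|television   |
|bus       sky|
|version      |
|banana a     |

Derivation:
Line 1: ['cheese', 'sleepy'] (min_width=13, slack=0)
Line 2: ['happy', 'bus', 'a'] (min_width=11, slack=2)
Line 3: ['metal', 'corn'] (min_width=10, slack=3)
Line 4: ['bread', 'chair'] (min_width=11, slack=2)
Line 5: ['television'] (min_width=10, slack=3)
Line 6: ['bus', 'sky'] (min_width=7, slack=6)
Line 7: ['version'] (min_width=7, slack=6)
Line 8: ['banana', 'a'] (min_width=8, slack=5)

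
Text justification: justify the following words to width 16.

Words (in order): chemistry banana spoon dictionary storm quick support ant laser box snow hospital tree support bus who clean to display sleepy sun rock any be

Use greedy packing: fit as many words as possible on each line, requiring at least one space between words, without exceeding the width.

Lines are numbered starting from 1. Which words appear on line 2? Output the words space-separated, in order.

Line 1: ['chemistry', 'banana'] (min_width=16, slack=0)
Line 2: ['spoon', 'dictionary'] (min_width=16, slack=0)
Line 3: ['storm', 'quick'] (min_width=11, slack=5)
Line 4: ['support', 'ant'] (min_width=11, slack=5)
Line 5: ['laser', 'box', 'snow'] (min_width=14, slack=2)
Line 6: ['hospital', 'tree'] (min_width=13, slack=3)
Line 7: ['support', 'bus', 'who'] (min_width=15, slack=1)
Line 8: ['clean', 'to', 'display'] (min_width=16, slack=0)
Line 9: ['sleepy', 'sun', 'rock'] (min_width=15, slack=1)
Line 10: ['any', 'be'] (min_width=6, slack=10)

Answer: spoon dictionary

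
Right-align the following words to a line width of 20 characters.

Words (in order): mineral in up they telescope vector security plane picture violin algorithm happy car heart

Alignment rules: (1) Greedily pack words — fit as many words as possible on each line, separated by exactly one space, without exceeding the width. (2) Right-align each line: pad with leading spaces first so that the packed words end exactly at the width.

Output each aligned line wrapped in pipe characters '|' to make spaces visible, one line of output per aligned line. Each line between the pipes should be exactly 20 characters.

Answer: |  mineral in up they|
|    telescope vector|
|      security plane|
|      picture violin|
| algorithm happy car|
|               heart|

Derivation:
Line 1: ['mineral', 'in', 'up', 'they'] (min_width=18, slack=2)
Line 2: ['telescope', 'vector'] (min_width=16, slack=4)
Line 3: ['security', 'plane'] (min_width=14, slack=6)
Line 4: ['picture', 'violin'] (min_width=14, slack=6)
Line 5: ['algorithm', 'happy', 'car'] (min_width=19, slack=1)
Line 6: ['heart'] (min_width=5, slack=15)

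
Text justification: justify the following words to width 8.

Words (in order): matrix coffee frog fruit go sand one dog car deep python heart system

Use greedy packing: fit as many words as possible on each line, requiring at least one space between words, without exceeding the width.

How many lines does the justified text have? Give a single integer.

Answer: 10

Derivation:
Line 1: ['matrix'] (min_width=6, slack=2)
Line 2: ['coffee'] (min_width=6, slack=2)
Line 3: ['frog'] (min_width=4, slack=4)
Line 4: ['fruit', 'go'] (min_width=8, slack=0)
Line 5: ['sand', 'one'] (min_width=8, slack=0)
Line 6: ['dog', 'car'] (min_width=7, slack=1)
Line 7: ['deep'] (min_width=4, slack=4)
Line 8: ['python'] (min_width=6, slack=2)
Line 9: ['heart'] (min_width=5, slack=3)
Line 10: ['system'] (min_width=6, slack=2)
Total lines: 10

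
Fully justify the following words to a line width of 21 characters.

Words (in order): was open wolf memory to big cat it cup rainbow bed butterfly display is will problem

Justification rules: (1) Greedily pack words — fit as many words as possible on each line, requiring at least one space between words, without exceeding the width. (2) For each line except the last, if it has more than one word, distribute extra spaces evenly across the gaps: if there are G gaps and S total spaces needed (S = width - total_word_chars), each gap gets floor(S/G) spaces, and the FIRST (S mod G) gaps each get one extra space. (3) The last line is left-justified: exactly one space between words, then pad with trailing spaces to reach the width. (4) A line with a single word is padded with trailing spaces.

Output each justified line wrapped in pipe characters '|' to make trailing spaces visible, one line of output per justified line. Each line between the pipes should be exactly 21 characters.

Line 1: ['was', 'open', 'wolf', 'memory'] (min_width=20, slack=1)
Line 2: ['to', 'big', 'cat', 'it', 'cup'] (min_width=17, slack=4)
Line 3: ['rainbow', 'bed', 'butterfly'] (min_width=21, slack=0)
Line 4: ['display', 'is', 'will'] (min_width=15, slack=6)
Line 5: ['problem'] (min_width=7, slack=14)

Answer: |was  open wolf memory|
|to  big  cat  it  cup|
|rainbow bed butterfly|
|display    is    will|
|problem              |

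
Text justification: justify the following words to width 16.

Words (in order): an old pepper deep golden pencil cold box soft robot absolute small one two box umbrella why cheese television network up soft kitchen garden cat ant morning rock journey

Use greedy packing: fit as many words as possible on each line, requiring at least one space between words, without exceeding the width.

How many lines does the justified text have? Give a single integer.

Answer: 13

Derivation:
Line 1: ['an', 'old', 'pepper'] (min_width=13, slack=3)
Line 2: ['deep', 'golden'] (min_width=11, slack=5)
Line 3: ['pencil', 'cold', 'box'] (min_width=15, slack=1)
Line 4: ['soft', 'robot'] (min_width=10, slack=6)
Line 5: ['absolute', 'small'] (min_width=14, slack=2)
Line 6: ['one', 'two', 'box'] (min_width=11, slack=5)
Line 7: ['umbrella', 'why'] (min_width=12, slack=4)
Line 8: ['cheese'] (min_width=6, slack=10)
Line 9: ['television'] (min_width=10, slack=6)
Line 10: ['network', 'up', 'soft'] (min_width=15, slack=1)
Line 11: ['kitchen', 'garden'] (min_width=14, slack=2)
Line 12: ['cat', 'ant', 'morning'] (min_width=15, slack=1)
Line 13: ['rock', 'journey'] (min_width=12, slack=4)
Total lines: 13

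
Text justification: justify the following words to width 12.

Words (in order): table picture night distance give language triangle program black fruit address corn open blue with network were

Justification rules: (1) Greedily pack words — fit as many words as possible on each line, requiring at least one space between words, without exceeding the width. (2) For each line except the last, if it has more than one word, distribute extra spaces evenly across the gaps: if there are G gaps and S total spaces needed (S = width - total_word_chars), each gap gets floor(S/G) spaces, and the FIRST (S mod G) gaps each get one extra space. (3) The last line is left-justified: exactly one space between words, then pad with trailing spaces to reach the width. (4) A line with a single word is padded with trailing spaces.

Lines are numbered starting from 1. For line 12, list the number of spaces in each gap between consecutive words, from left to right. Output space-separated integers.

Answer: 1

Derivation:
Line 1: ['table'] (min_width=5, slack=7)
Line 2: ['picture'] (min_width=7, slack=5)
Line 3: ['night'] (min_width=5, slack=7)
Line 4: ['distance'] (min_width=8, slack=4)
Line 5: ['give'] (min_width=4, slack=8)
Line 6: ['language'] (min_width=8, slack=4)
Line 7: ['triangle'] (min_width=8, slack=4)
Line 8: ['program'] (min_width=7, slack=5)
Line 9: ['black', 'fruit'] (min_width=11, slack=1)
Line 10: ['address', 'corn'] (min_width=12, slack=0)
Line 11: ['open', 'blue'] (min_width=9, slack=3)
Line 12: ['with', 'network'] (min_width=12, slack=0)
Line 13: ['were'] (min_width=4, slack=8)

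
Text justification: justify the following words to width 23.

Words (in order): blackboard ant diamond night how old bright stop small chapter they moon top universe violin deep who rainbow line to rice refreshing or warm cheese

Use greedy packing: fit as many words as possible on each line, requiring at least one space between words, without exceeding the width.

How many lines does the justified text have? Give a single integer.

Line 1: ['blackboard', 'ant', 'diamond'] (min_width=22, slack=1)
Line 2: ['night', 'how', 'old', 'bright'] (min_width=20, slack=3)
Line 3: ['stop', 'small', 'chapter', 'they'] (min_width=23, slack=0)
Line 4: ['moon', 'top', 'universe'] (min_width=17, slack=6)
Line 5: ['violin', 'deep', 'who', 'rainbow'] (min_width=23, slack=0)
Line 6: ['line', 'to', 'rice', 'refreshing'] (min_width=23, slack=0)
Line 7: ['or', 'warm', 'cheese'] (min_width=14, slack=9)
Total lines: 7

Answer: 7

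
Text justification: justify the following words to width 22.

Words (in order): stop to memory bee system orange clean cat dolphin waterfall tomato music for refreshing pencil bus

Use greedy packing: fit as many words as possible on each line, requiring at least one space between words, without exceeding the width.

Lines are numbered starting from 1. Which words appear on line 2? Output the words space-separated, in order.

Answer: system orange clean

Derivation:
Line 1: ['stop', 'to', 'memory', 'bee'] (min_width=18, slack=4)
Line 2: ['system', 'orange', 'clean'] (min_width=19, slack=3)
Line 3: ['cat', 'dolphin', 'waterfall'] (min_width=21, slack=1)
Line 4: ['tomato', 'music', 'for'] (min_width=16, slack=6)
Line 5: ['refreshing', 'pencil', 'bus'] (min_width=21, slack=1)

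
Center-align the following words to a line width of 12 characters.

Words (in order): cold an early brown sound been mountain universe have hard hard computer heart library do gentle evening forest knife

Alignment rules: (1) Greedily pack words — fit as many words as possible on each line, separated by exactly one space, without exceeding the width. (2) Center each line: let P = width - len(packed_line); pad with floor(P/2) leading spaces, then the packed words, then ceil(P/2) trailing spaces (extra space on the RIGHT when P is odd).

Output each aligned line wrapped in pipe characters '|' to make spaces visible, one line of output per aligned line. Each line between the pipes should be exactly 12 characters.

Answer: |  cold an   |
|early brown |
| sound been |
|  mountain  |
|  universe  |
| have hard  |
|    hard    |
|  computer  |
|   heart    |
| library do |
|   gentle   |
|  evening   |
|forest knife|

Derivation:
Line 1: ['cold', 'an'] (min_width=7, slack=5)
Line 2: ['early', 'brown'] (min_width=11, slack=1)
Line 3: ['sound', 'been'] (min_width=10, slack=2)
Line 4: ['mountain'] (min_width=8, slack=4)
Line 5: ['universe'] (min_width=8, slack=4)
Line 6: ['have', 'hard'] (min_width=9, slack=3)
Line 7: ['hard'] (min_width=4, slack=8)
Line 8: ['computer'] (min_width=8, slack=4)
Line 9: ['heart'] (min_width=5, slack=7)
Line 10: ['library', 'do'] (min_width=10, slack=2)
Line 11: ['gentle'] (min_width=6, slack=6)
Line 12: ['evening'] (min_width=7, slack=5)
Line 13: ['forest', 'knife'] (min_width=12, slack=0)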